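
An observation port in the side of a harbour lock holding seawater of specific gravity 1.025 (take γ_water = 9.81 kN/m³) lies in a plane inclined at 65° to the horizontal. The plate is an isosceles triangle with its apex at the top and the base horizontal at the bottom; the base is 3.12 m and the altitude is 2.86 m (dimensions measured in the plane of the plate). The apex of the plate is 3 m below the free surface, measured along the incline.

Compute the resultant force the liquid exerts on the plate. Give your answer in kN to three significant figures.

F ≈ 200 kN

γ = 1.025 × 9.81 = 10.05525 kN/m³.
Let θ = 65° be the plate's angle to the horizontal; measure y along the incline from where the plane meets the free surface. Vertical depth h = y·sinθ with sinθ = 0.906308.
With the apex up, the centroid sits 2h/3 = 2 × 2.86/3 = 1.90667 m below the apex, so y_c = 3 + 1.90667 = 4.90667 m and h_c = 4.90667 × 0.906308 = 4.44695 m.
A = ½ × 3.12 × 2.86 = 4.4616 m².
Resultant F = γ·h_c·A = 10.05525 × 4.44695 × 4.4616 = 199.501 kN.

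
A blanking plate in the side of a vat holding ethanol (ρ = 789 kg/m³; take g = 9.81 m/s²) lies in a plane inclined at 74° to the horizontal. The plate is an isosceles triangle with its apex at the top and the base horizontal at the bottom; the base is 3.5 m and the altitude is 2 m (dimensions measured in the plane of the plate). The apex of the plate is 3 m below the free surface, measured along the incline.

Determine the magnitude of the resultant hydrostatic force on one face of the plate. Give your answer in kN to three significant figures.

F ≈ 113 kN

γ = ρg = 789 × 9.81 / 1000 = 7.74009 kN/m³.
Let θ = 74° be the plate's angle to the horizontal; measure y along the incline from where the plane meets the free surface. Vertical depth h = y·sinθ with sinθ = 0.961262.
With the apex up, the centroid sits 2h/3 = 2 × 2/3 = 1.33333 m below the apex, so y_c = 3 + 1.33333 = 4.33333 m and h_c = 4.33333 × 0.961262 = 4.16547 m.
A = ½ × 3.5 × 2 = 3.5 m².
Resultant F = γ·h_c·A = 7.74009 × 4.16547 × 3.5 = 112.844 kN.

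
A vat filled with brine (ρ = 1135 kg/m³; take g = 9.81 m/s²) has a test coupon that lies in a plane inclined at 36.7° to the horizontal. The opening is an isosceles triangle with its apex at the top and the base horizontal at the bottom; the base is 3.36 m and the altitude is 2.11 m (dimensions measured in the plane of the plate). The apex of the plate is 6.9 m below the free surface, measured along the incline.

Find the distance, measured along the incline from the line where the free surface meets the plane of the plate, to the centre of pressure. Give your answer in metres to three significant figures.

y_p = 8.34 m

γ = ρg = 1135 × 9.81 / 1000 = 11.13435 kN/m³.
Let θ = 36.7° be the plate's angle to the horizontal; measure y along the incline from where the plane meets the free surface. Vertical depth h = y·sinθ with sinθ = 0.597625.
With the apex up, the centroid sits 2h/3 = 2 × 2.11/3 = 1.40667 m below the apex, so y_c = 6.9 + 1.40667 = 8.30667 m and h_c = 8.30667 × 0.597625 = 4.96427 m.
A = ½ × 3.36 × 2.11 = 3.5448 m².
Resultant F = γ·h_c·A = 11.13435 × 4.96427 × 3.5448 = 195.935 kN.
I_c = b·h³/36 = 3.36 × 2.11³/36 = 0.876767 m⁴.
Centre of pressure: y_p = y_c + I_c/(y_c·A) = 8.30667 + 0.876767/(8.30667 × 3.5448) = 8.30667 + 0.0297759 = 8.33645 m along the plane.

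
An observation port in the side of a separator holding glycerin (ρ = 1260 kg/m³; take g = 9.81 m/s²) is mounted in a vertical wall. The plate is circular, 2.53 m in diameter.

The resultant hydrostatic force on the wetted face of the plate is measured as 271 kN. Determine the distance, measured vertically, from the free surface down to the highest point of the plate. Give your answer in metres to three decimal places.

γ = ρg = 1260 × 9.81 / 1000 = 12.3606 kN/m³.
A = π(1.265)² = 5.02726 m².
From F = γ·h_c·A, the centroid depth is h_c = 271/(12.3606 × 5.02726) = 4.36112 m.
The centroid is at the centre, 1.265 m below the top of the plate, so the highest point sits at h_top = 4.36112 − 1.265 = 3.09612 m below the surface.

d_top ≈ 3.096 m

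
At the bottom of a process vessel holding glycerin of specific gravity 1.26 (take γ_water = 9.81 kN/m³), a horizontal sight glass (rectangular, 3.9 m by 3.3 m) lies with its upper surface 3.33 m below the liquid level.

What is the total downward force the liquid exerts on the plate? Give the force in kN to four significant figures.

F ≈ 529.7 kN

γ = 1.26 × 9.81 = 12.3606 kN/m³.
The plate is horizontal, so pressure is uniform at p = γ·h = 12.3606 × 3.33 = 41.1608 kN/m².
A = 3.9 × 3.3 = 12.87 m².
F = p·A = 41.1608 × 12.87 = 529.739 kN.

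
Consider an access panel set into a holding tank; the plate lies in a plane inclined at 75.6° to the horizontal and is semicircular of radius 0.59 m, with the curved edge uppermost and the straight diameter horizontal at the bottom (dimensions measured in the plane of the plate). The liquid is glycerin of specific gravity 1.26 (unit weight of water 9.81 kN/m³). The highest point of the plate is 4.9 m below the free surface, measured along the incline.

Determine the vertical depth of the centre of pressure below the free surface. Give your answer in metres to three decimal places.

γ = 1.26 × 9.81 = 12.3606 kN/m³.
Let θ = 75.6° be the plate's angle to the horizontal; measure y along the incline from where the plane meets the free surface. Vertical depth h = y·sinθ with sinθ = 0.968583.
The centroid lies 4r/(3π) = 0.250404 m above the diameter, so r − 4r/(3π) = 0.59 − 0.250404 = 0.339596 m below the topmost point, so y_c = 4.9 + 0.339596 = 5.2396 m and h_c = 5.2396 × 0.968583 = 5.07499 m.
A = πr²/2 = π × 0.59²/2 = 0.546794 m².
Resultant F = γ·h_c·A = 12.3606 × 5.07499 × 0.546794 = 34.3003 kN.
I_c = (π/8 − 8/(9π))·r⁴ = 0.109757 × 0.59⁴ = 0.0132997 m⁴.
Centre of pressure: y_p = y_c + I_c/(y_c·A) = 5.2396 + 0.0132997/(5.2396 × 0.546794) = 5.2396 + 0.00464216 = 5.24424 m along the plane.
Vertically, h_p = y_p·sinθ = 5.24424 × 0.968583 = 5.07948 m.

h_p = 5.079 m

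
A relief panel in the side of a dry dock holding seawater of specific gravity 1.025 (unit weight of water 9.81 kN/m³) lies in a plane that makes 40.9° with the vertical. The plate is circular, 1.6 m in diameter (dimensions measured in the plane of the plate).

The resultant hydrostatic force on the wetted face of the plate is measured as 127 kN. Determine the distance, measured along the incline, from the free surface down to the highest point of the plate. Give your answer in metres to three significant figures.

γ = 1.025 × 9.81 = 10.05525 kN/m³.
A = π(0.8)² = 2.01062 m².
From F = γ·h_c·A, the centroid depth is h_c = 127/(10.05525 × 2.01062) = 6.28175 m.
The plate makes 40.9° with the vertical, i.e. θ = 90° − 40.9° = 49.1° to the horizontal. Measuring y along the incline from the free-surface line, vertical depth h = y·sinθ with sinθ = 0.755853.
Along the incline, y_c = h_c/sinθ = 6.28175/0.755853 = 8.31081 m.
The centroid is at the centre, 0.8 m below the top of the plate, so the highest point sits at y_top = 8.31081 − 0.8 = 7.51081 m along the incline.

y_top ≈ 7.51 m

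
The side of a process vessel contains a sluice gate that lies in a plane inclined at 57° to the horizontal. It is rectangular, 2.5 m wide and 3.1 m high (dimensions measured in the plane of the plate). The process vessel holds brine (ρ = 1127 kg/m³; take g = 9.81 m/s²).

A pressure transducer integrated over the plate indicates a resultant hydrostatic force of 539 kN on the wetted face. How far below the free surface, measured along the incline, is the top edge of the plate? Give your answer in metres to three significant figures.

γ = ρg = 1127 × 9.81 / 1000 = 11.05587 kN/m³.
A = 2.5 × 3.1 = 7.75 m².
From F = γ·h_c·A, the centroid depth is h_c = 539/(11.05587 × 7.75) = 6.29063 m.
Let θ = 57° be the plate's angle to the horizontal; measure y along the incline from where the plane meets the free surface. Vertical depth h = y·sinθ with sinθ = 0.838671.
Along the incline, y_c = h_c/sinθ = 6.29063/0.838671 = 7.50071 m.
The centroid lies 3.1/2 = 1.55 m below the top edge, so the top edge sits at y_top = 7.50071 − 1.55 = 5.95071 m along the incline.

y_top ≈ 5.95 m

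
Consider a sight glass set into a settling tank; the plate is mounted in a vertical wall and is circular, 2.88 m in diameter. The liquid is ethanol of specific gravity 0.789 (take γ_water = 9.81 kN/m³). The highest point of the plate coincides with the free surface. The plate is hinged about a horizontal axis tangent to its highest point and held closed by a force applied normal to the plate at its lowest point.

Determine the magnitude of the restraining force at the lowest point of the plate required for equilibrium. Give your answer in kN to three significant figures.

γ = 0.789 × 9.81 = 7.74009 kN/m³.
The centroid is at the centre, 1.44 m below the top of the plate, so the centroid depth is h_c = 1.44 m.
A = π(1.44)² = 6.51441 m².
Resultant F = γ·h_c·A = 7.74009 × 1.44 × 6.51441 = 72.6079 kN.
I_c = πr⁴/4 = π × 1.44⁴/4 = 3.37707 m⁴.
Centre of pressure: y_p = y_c + I_c/(y_c·A) = 1.44 + 3.37707/(1.44 × 6.51441) = 1.44 + 0.36 = 1.8 m along the plane.
The resultant acts 1.44 + 0.36 = 1.8 m (along the plate) below the hinge at the top edge, so the moment about the hinge is M = F × 1.8 = 72.6079 × 1.8 = 130.694 kN·m.
A normal force at the bottom, 2.88 m from the hinge, must supply this moment: P = 130.694/2.88 = 45.3799 kN.

P ≈ 45.4 kN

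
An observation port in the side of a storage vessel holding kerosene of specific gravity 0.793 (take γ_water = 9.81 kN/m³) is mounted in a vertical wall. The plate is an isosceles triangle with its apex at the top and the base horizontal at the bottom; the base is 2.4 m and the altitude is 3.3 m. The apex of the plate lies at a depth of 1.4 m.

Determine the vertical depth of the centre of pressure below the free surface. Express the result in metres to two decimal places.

h_p = 3.77 m

γ = 0.793 × 9.81 = 7.77933 kN/m³.
With the apex up, the centroid sits 2h/3 = 2 × 3.3/3 = 2.2 m below the apex, so the centroid depth is h_c = 1.4 + 2.2 = 3.6 m.
A = ½ × 2.4 × 3.3 = 3.96 m².
Resultant F = γ·h_c·A = 7.77933 × 3.6 × 3.96 = 110.902 kN.
I_c = b·h³/36 = 2.4 × 3.3³/36 = 2.3958 m⁴.
Centre of pressure: y_p = y_c + I_c/(y_c·A) = 3.6 + 2.3958/(3.6 × 3.96) = 3.6 + 0.168056 = 3.76806 m along the plane.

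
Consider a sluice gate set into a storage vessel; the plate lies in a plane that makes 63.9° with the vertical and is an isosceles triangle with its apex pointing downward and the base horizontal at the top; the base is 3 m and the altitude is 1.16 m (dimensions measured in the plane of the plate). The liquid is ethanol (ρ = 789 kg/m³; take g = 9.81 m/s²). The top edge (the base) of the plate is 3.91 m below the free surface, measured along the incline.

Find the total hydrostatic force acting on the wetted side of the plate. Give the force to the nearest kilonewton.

γ = ρg = 789 × 9.81 / 1000 = 7.74009 kN/m³.
The plate makes 63.9° with the vertical, i.e. θ = 90° − 63.9° = 26.1° to the horizontal. Measuring y along the incline from the free-surface line, vertical depth h = y·sinθ with sinθ = 0.439939.
With the apex down, the centroid sits h/3 = 1.16/3 = 0.386667 m below the base (the top edge), so y_c = 3.91 + 0.386667 = 4.29667 m and h_c = 4.29667 × 0.439939 = 1.89027 m.
A = ½ × 3 × 1.16 = 1.74 m².
Resultant F = γ·h_c·A = 7.74009 × 1.89027 × 1.74 = 25.4577 kN.

F ≈ 25 kN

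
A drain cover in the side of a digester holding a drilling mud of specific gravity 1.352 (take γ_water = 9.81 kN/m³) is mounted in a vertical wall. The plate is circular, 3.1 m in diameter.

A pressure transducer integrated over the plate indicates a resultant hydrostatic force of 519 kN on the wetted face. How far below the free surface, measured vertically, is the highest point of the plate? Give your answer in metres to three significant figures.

d_top ≈ 3.63 m

γ = 1.352 × 9.81 = 13.26312 kN/m³.
A = π(1.55)² = 7.54768 m².
From F = γ·h_c·A, the centroid depth is h_c = 519/(13.26312 × 7.54768) = 5.18452 m.
The centroid is at the centre, 1.55 m below the top of the plate, so the highest point sits at h_top = 5.18452 − 1.55 = 3.63452 m below the surface.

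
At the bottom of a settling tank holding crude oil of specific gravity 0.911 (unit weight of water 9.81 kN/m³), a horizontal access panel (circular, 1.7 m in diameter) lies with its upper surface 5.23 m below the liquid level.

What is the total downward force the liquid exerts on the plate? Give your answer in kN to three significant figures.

γ = 0.911 × 9.81 = 8.93691 kN/m³.
The plate is horizontal, so pressure is uniform at p = γ·h = 8.93691 × 5.23 = 46.74 kN/m².
A = π(0.85)² = 2.2698 m².
F = p·A = 46.74 × 2.2698 = 106.09 kN.

F ≈ 106 kN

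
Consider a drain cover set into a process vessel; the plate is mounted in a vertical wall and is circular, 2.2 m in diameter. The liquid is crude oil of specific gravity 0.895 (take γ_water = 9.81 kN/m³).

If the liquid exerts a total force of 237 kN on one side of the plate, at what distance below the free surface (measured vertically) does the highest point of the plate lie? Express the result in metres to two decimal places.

d_top ≈ 6.00 m

γ = 0.895 × 9.81 = 8.77995 kN/m³.
A = π(1.1)² = 3.80133 m².
From F = γ·h_c·A, the centroid depth is h_c = 237/(8.77995 × 3.80133) = 7.10102 m.
The centroid is at the centre, 1.1 m below the top of the plate, so the highest point sits at h_top = 7.10102 − 1.1 = 6.00102 m below the surface.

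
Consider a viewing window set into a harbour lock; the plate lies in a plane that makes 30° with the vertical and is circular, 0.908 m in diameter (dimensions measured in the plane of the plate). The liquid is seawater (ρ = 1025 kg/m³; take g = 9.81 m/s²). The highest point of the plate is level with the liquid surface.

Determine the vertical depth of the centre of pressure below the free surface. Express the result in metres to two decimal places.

h_p = 0.49 m

γ = ρg = 1025 × 9.81 / 1000 = 10.05525 kN/m³.
The plate makes 30° with the vertical, i.e. θ = 90° − 30° = 60° to the horizontal. Measuring y along the incline from the free-surface line, vertical depth h = y·sinθ with sinθ = 0.866025.
The centroid is at the centre, 0.454 m below the top of the plate, so y_c = 0.454 m and h_c = 0.454 × 0.866025 = 0.393175 m.
A = π(0.454)² = 0.647533 m².
Resultant F = γ·h_c·A = 10.05525 × 0.393175 × 0.647533 = 2.56 kN.
I_c = πr⁴/4 = π × 0.454⁴/4 = 0.0333667 m⁴.
Centre of pressure: y_p = y_c + I_c/(y_c·A) = 0.454 + 0.0333667/(0.454 × 0.647533) = 0.454 + 0.1135 = 0.5675 m along the plane.
Vertically, h_p = y_p·sinθ = 0.5675 × 0.866025 = 0.491469 m.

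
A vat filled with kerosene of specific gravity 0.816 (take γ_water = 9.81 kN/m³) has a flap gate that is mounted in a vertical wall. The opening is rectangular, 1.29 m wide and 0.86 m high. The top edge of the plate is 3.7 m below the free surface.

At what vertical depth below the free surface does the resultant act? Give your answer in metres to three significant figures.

γ = 0.816 × 9.81 = 8.00496 kN/m³.
The centroid lies 0.86/2 = 0.43 m below the top edge, so the centroid depth is h_c = 3.7 + 0.43 = 4.13 m.
A = 1.29 × 0.86 = 1.1094 m².
Resultant F = γ·h_c·A = 8.00496 × 4.13 × 1.1094 = 36.6773 kN.
I_c = b·h³/12 = 1.29 × 0.86³/12 = 0.068376 m⁴.
Centre of pressure: y_p = y_c + I_c/(y_c·A) = 4.13 + 0.068376/(4.13 × 1.1094) = 4.13 + 0.0149233 = 4.14492 m along the plane.

h_p = 4.14 m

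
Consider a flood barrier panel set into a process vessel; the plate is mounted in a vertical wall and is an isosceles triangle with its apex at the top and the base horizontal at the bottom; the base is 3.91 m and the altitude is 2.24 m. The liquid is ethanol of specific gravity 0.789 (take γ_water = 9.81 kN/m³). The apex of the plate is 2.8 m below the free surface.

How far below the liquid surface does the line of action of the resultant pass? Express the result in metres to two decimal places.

h_p = 4.36 m

γ = 0.789 × 9.81 = 7.74009 kN/m³.
With the apex up, the centroid sits 2h/3 = 2 × 2.24/3 = 1.49333 m below the apex, so the centroid depth is h_c = 2.8 + 1.49333 = 4.29333 m.
A = ½ × 3.91 × 2.24 = 4.3792 m².
Resultant F = γ·h_c·A = 7.74009 × 4.29333 × 4.3792 = 145.524 kN.
I_c = b·h³/36 = 3.91 × 2.24³/36 = 1.22073 m⁴.
Centre of pressure: y_p = y_c + I_c/(y_c·A) = 4.29333 + 1.22073/(4.29333 × 4.3792) = 4.29333 + 0.0649278 = 4.35826 m along the plane.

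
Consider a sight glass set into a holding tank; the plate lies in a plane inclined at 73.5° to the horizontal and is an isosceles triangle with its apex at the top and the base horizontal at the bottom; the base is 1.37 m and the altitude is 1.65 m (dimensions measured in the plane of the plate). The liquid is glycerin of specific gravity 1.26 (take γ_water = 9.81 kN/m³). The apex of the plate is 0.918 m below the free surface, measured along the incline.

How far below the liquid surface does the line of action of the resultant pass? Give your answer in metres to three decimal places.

h_p = 2.007 m

γ = 1.26 × 9.81 = 12.3606 kN/m³.
Let θ = 73.5° be the plate's angle to the horizontal; measure y along the incline from where the plane meets the free surface. Vertical depth h = y·sinθ with sinθ = 0.958820.
With the apex up, the centroid sits 2h/3 = 2 × 1.65/3 = 1.1 m below the apex, so y_c = 0.918 + 1.1 = 2.018 m and h_c = 2.018 × 0.958820 = 1.9349 m.
A = ½ × 1.37 × 1.65 = 1.13025 m².
Resultant F = γ·h_c·A = 12.3606 × 1.9349 × 1.13025 = 27.0317 kN.
I_c = b·h³/36 = 1.37 × 1.65³/36 = 0.17095 m⁴.
Centre of pressure: y_p = y_c + I_c/(y_c·A) = 2.018 + 0.17095/(2.018 × 1.13025) = 2.018 + 0.0749503 = 2.09295 m along the plane.
Vertically, h_p = y_p·sinθ = 2.09295 × 0.958820 = 2.00676 m.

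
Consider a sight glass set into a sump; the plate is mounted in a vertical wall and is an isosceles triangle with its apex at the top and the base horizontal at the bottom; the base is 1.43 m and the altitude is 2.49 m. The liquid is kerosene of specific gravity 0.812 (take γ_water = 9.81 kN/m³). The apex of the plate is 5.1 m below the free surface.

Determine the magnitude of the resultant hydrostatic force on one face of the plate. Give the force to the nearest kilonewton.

F ≈ 96 kN

γ = 0.812 × 9.81 = 7.96572 kN/m³.
With the apex up, the centroid sits 2h/3 = 2 × 2.49/3 = 1.66 m below the apex, so the centroid depth is h_c = 5.1 + 1.66 = 6.76 m.
A = ½ × 1.43 × 2.49 = 1.78035 m².
Resultant F = γ·h_c·A = 7.96572 × 6.76 × 1.78035 = 95.8688 kN.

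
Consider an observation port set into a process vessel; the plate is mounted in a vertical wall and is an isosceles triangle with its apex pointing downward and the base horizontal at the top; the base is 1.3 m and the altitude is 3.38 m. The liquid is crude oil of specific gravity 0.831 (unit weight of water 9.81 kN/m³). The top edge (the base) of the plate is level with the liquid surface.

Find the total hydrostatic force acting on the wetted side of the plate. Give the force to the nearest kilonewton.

γ = 0.831 × 9.81 = 8.15211 kN/m³.
With the apex down, the centroid sits h/3 = 3.38/3 = 1.12667 m below the base (the top edge), so the centroid depth is h_c = 1.12667 m.
A = ½ × 1.3 × 3.38 = 2.197 m².
Resultant F = γ·h_c·A = 8.15211 × 1.12667 × 2.197 = 20.1789 kN.

F ≈ 20 kN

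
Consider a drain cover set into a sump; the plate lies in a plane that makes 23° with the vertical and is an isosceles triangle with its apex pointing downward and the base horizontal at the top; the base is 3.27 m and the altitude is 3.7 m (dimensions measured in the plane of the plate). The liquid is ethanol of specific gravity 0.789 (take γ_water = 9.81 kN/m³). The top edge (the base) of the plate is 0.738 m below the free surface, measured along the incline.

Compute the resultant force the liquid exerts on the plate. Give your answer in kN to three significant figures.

γ = 0.789 × 9.81 = 7.74009 kN/m³.
The plate makes 23° with the vertical, i.e. θ = 90° − 23° = 67° to the horizontal. Measuring y along the incline from the free-surface line, vertical depth h = y·sinθ with sinθ = 0.920505.
With the apex down, the centroid sits h/3 = 3.7/3 = 1.23333 m below the base (the top edge), so y_c = 0.738 + 1.23333 = 1.97133 m and h_c = 1.97133 × 0.920505 = 1.81462 m.
A = ½ × 3.27 × 3.7 = 6.0495 m².
Resultant F = γ·h_c·A = 7.74009 × 1.81462 × 6.0495 = 84.9672 kN.

F ≈ 85.0 kN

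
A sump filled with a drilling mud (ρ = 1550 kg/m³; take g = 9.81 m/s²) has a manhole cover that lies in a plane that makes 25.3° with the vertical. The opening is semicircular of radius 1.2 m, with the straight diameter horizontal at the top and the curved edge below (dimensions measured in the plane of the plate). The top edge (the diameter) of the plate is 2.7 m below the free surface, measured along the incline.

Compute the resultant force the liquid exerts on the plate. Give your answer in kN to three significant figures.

γ = ρg = 1550 × 9.81 / 1000 = 15.2055 kN/m³.
The plate makes 25.3° with the vertical, i.e. θ = 90° − 25.3° = 64.7° to the horizontal. Measuring y along the incline from the free-surface line, vertical depth h = y·sinθ with sinθ = 0.904083.
The centroid of a semicircle lies 4r/(3π) = 0.509296 m from the diameter, here below the top edge, so y_c = 2.7 + 0.509296 = 3.2093 m and h_c = 3.2093 × 0.904083 = 2.90147 m.
A = πr²/2 = π × 1.2²/2 = 2.26195 m².
Resultant F = γ·h_c·A = 15.2055 × 2.90147 × 2.26195 = 99.7934 kN.

F ≈ 99.8 kN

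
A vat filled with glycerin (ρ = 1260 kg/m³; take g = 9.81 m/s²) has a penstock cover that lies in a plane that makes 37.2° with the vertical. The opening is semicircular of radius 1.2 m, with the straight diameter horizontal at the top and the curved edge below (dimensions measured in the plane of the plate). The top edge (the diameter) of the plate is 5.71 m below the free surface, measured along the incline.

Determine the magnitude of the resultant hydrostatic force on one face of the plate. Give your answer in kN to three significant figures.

F ≈ 139 kN

γ = ρg = 1260 × 9.81 / 1000 = 12.3606 kN/m³.
The plate makes 37.2° with the vertical, i.e. θ = 90° − 37.2° = 52.8° to the horizontal. Measuring y along the incline from the free-surface line, vertical depth h = y·sinθ with sinθ = 0.796530.
The centroid of a semicircle lies 4r/(3π) = 0.509296 m from the diameter, here below the top edge, so y_c = 5.71 + 0.509296 = 6.2193 m and h_c = 6.2193 × 0.796530 = 4.95386 m.
A = πr²/2 = π × 1.2²/2 = 2.26195 m².
Resultant F = γ·h_c·A = 12.3606 × 4.95386 × 2.26195 = 138.505 kN.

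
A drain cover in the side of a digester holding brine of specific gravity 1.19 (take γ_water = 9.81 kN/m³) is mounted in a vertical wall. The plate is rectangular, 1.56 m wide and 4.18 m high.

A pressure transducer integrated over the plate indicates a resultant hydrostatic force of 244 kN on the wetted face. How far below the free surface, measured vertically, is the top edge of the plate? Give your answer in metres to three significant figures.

d_top ≈ 1.12 m

γ = 1.19 × 9.81 = 11.6739 kN/m³.
A = 1.56 × 4.18 = 6.5208 m².
From F = γ·h_c·A, the centroid depth is h_c = 244/(11.6739 × 6.5208) = 3.20533 m.
The centroid lies 4.18/2 = 2.09 m below the top edge, so the top edge sits at h_top = 3.20533 − 2.09 = 1.11533 m below the surface.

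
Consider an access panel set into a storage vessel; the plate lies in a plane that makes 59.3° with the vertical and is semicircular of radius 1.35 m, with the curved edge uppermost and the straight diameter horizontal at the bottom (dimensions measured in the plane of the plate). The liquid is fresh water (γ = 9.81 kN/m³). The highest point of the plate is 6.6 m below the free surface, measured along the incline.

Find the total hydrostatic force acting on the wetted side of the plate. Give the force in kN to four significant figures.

F ≈ 105.8 kN

γ = 9.81 kN/m³.
The plate makes 59.3° with the vertical, i.e. θ = 90° − 59.3° = 30.7° to the horizontal. Measuring y along the incline from the free-surface line, vertical depth h = y·sinθ with sinθ = 0.510543.
The centroid lies 4r/(3π) = 0.572958 m above the diameter, so r − 4r/(3π) = 1.35 − 0.572958 = 0.777042 m below the topmost point, so y_c = 6.6 + 0.777042 = 7.37704 m and h_c = 7.37704 × 0.510543 = 3.7663 m.
A = πr²/2 = π × 1.35²/2 = 2.86278 m².
Resultant F = γ·h_c·A = 9.81 × 3.7663 × 2.86278 = 105.772 kN.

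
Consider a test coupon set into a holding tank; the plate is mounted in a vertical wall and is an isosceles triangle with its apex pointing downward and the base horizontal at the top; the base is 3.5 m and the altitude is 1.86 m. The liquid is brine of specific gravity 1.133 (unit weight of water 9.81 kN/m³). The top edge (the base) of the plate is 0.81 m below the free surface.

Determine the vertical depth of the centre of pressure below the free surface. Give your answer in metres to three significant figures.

γ = 1.133 × 9.81 = 11.11473 kN/m³.
With the apex down, the centroid sits h/3 = 1.86/3 = 0.62 m below the base (the top edge), so the centroid depth is h_c = 0.81 + 0.62 = 1.43 m.
A = ½ × 3.5 × 1.86 = 3.255 m².
Resultant F = γ·h_c·A = 11.11473 × 1.43 × 3.255 = 51.7352 kN.
I_c = b·h³/36 = 3.5 × 1.86³/36 = 0.625611 m⁴.
Centre of pressure: y_p = y_c + I_c/(y_c·A) = 1.43 + 0.625611/(1.43 × 3.255) = 1.43 + 0.134406 = 1.56441 m along the plane.

h_p = 1.56 m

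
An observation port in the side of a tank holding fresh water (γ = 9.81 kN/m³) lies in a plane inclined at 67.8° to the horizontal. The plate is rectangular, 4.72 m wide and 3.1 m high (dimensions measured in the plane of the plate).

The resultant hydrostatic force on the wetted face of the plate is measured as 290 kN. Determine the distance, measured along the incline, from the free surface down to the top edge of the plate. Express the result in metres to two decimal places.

y_top ≈ 0.63 m

γ = 9.81 kN/m³.
A = 4.72 × 3.1 = 14.632 m².
From F = γ·h_c·A, the centroid depth is h_c = 290/(9.81 × 14.632) = 2.02034 m.
Let θ = 67.8° be the plate's angle to the horizontal; measure y along the incline from where the plane meets the free surface. Vertical depth h = y·sinθ with sinθ = 0.925871.
Along the incline, y_c = h_c/sinθ = 2.02034/0.925871 = 2.1821 m.
The centroid lies 3.1/2 = 1.55 m below the top edge, so the top edge sits at y_top = 2.1821 − 1.55 = 0.6321 m along the incline.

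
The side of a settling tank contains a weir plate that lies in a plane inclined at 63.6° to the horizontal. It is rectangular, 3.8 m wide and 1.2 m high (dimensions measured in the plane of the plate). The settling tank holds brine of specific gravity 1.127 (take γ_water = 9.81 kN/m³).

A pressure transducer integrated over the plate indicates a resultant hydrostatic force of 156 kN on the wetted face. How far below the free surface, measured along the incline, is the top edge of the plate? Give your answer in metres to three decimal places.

y_top ≈ 2.855 m

γ = 1.127 × 9.81 = 11.05587 kN/m³.
A = 3.8 × 1.2 = 4.56 m².
From F = γ·h_c·A, the centroid depth is h_c = 156/(11.05587 × 4.56) = 3.09433 m.
Let θ = 63.6° be the plate's angle to the horizontal; measure y along the incline from where the plane meets the free surface. Vertical depth h = y·sinθ with sinθ = 0.895712.
Along the incline, y_c = h_c/sinθ = 3.09433/0.895712 = 3.4546 m.
The centroid lies 1.2/2 = 0.6 m below the top edge, so the top edge sits at y_top = 3.4546 − 0.6 = 2.8546 m along the incline.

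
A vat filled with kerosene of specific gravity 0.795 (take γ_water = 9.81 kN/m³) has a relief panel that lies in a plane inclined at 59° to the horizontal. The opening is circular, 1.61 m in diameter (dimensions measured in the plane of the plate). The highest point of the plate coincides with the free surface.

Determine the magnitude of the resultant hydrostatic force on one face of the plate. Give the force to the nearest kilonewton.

F ≈ 11 kN

γ = 0.795 × 9.81 = 7.79895 kN/m³.
Let θ = 59° be the plate's angle to the horizontal; measure y along the incline from where the plane meets the free surface. Vertical depth h = y·sinθ with sinθ = 0.857167.
The centroid is at the centre, 0.805 m below the top of the plate, so y_c = 0.805 m and h_c = 0.805 × 0.857167 = 0.690019 m.
A = π(0.805)² = 2.03583 m².
Resultant F = γ·h_c·A = 7.79895 × 0.690019 × 2.03583 = 10.9557 kN.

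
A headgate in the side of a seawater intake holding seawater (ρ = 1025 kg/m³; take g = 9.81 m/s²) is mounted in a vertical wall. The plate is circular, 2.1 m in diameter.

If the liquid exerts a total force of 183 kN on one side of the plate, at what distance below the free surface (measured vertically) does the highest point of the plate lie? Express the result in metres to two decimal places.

γ = ρg = 1025 × 9.81 / 1000 = 10.05525 kN/m³.
A = π(1.05)² = 3.46361 m².
From F = γ·h_c·A, the centroid depth is h_c = 183/(10.05525 × 3.46361) = 5.25447 m.
The centroid is at the centre, 1.05 m below the top of the plate, so the highest point sits at h_top = 5.25447 − 1.05 = 4.20447 m below the surface.

d_top ≈ 4.20 m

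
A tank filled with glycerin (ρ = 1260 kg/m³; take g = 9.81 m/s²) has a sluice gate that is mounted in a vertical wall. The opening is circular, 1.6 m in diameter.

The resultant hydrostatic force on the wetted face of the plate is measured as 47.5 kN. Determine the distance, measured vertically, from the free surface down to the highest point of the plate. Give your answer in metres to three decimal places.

γ = ρg = 1260 × 9.81 / 1000 = 12.3606 kN/m³.
A = π(0.8)² = 2.01062 m².
From F = γ·h_c·A, the centroid depth is h_c = 47.5/(12.3606 × 2.01062) = 1.91128 m.
The centroid is at the centre, 0.8 m below the top of the plate, so the highest point sits at h_top = 1.91128 − 0.8 = 1.11128 m below the surface.

d_top ≈ 1.111 m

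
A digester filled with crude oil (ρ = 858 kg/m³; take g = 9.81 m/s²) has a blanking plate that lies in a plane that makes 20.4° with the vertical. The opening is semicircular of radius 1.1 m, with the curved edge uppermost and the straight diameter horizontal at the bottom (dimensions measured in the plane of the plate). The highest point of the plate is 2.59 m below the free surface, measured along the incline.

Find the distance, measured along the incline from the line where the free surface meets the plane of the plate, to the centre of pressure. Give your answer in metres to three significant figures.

y_p = 3.25 m

γ = ρg = 858 × 9.81 / 1000 = 8.41698 kN/m³.
The plate makes 20.4° with the vertical, i.e. θ = 90° − 20.4° = 69.6° to the horizontal. Measuring y along the incline from the free-surface line, vertical depth h = y·sinθ with sinθ = 0.937282.
The centroid lies 4r/(3π) = 0.466854 m above the diameter, so r − 4r/(3π) = 1.1 − 0.466854 = 0.633146 m below the topmost point, so y_c = 2.59 + 0.633146 = 3.22315 m and h_c = 3.22315 × 0.937282 = 3.021 m.
A = πr²/2 = π × 1.1²/2 = 1.90066 m².
Resultant F = γ·h_c·A = 8.41698 × 3.021 × 1.90066 = 48.3294 kN.
I_c = (π/8 − 8/(9π))·r⁴ = 0.109757 × 1.1⁴ = 0.160695 m⁴.
Centre of pressure: y_p = y_c + I_c/(y_c·A) = 3.22315 + 0.160695/(3.22315 × 1.90066) = 3.22315 + 0.0262312 = 3.24938 m along the plane.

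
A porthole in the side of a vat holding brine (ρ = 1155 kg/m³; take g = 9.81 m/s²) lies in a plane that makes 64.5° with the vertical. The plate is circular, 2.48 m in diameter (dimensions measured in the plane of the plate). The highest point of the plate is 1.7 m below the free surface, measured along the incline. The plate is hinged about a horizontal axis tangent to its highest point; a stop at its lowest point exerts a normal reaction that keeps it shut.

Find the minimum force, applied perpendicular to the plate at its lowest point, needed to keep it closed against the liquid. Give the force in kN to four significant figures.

γ = ρg = 1155 × 9.81 / 1000 = 11.33055 kN/m³.
The plate makes 64.5° with the vertical, i.e. θ = 90° − 64.5° = 25.5° to the horizontal. Measuring y along the incline from the free-surface line, vertical depth h = y·sinθ with sinθ = 0.430511.
The centroid is at the centre, 1.24 m below the top of the plate, so y_c = 1.7 + 1.24 = 2.94 m and h_c = 2.94 × 0.430511 = 1.2657 m.
A = π(1.24)² = 4.83051 m².
Resultant F = γ·h_c·A = 11.33055 × 1.2657 × 4.83051 = 69.2747 kN.
I_c = πr⁴/4 = π × 1.24⁴/4 = 1.85685 m⁴.
Centre of pressure: y_p = y_c + I_c/(y_c·A) = 2.94 + 1.85685/(2.94 × 4.83051) = 2.94 + 0.130748 = 3.07075 m along the plane.
The resultant acts 1.24 + 0.130748 = 1.37075 m (along the plate) below the hinge at the top edge, so the moment about the hinge is M = F × 1.37075 = 69.2747 × 1.37075 = 94.9583 kN·m.
A normal force at the bottom, 2.48 m from the hinge, must supply this moment: P = 94.9583/2.48 = 38.2896 kN.

P ≈ 38.29 kN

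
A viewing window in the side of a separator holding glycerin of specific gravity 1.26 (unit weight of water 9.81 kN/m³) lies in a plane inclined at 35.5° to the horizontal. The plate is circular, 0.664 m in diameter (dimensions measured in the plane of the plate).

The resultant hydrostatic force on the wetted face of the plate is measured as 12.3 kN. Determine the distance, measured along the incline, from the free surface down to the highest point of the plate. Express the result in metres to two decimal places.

y_top ≈ 4.62 m

γ = 1.26 × 9.81 = 12.3606 kN/m³.
A = π(0.332)² = 0.346279 m².
From F = γ·h_c·A, the centroid depth is h_c = 12.3/(12.3606 × 0.346279) = 2.87369 m.
Let θ = 35.5° be the plate's angle to the horizontal; measure y along the incline from where the plane meets the free surface. Vertical depth h = y·sinθ with sinθ = 0.580703.
Along the incline, y_c = h_c/sinθ = 2.87369/0.580703 = 4.94864 m.
The centroid is at the centre, 0.332 m below the top of the plate, so the highest point sits at y_top = 4.94864 − 0.332 = 4.61664 m along the incline.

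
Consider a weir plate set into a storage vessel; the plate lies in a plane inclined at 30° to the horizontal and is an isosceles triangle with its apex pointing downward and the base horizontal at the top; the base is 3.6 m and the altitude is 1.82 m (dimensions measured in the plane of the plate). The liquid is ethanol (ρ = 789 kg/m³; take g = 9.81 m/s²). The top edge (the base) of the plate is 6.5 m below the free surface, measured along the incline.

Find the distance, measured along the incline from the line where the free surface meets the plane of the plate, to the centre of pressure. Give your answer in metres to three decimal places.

y_p = 7.133 m

γ = ρg = 789 × 9.81 / 1000 = 7.74009 kN/m³.
Let θ = 30° be the plate's angle to the horizontal; measure y along the incline from where the plane meets the free surface. Vertical depth h = y·sinθ with sinθ = 0.500000.
With the apex down, the centroid sits h/3 = 1.82/3 = 0.606667 m below the base (the top edge), so y_c = 6.5 + 0.606667 = 7.10667 m and h_c = 7.10667 × 0.500000 = 3.55334 m.
A = ½ × 3.6 × 1.82 = 3.276 m².
Resultant F = γ·h_c·A = 7.74009 × 3.55334 × 3.276 = 90.1004 kN.
I_c = b·h³/36 = 3.6 × 1.82³/36 = 0.602857 m⁴.
Centre of pressure: y_p = y_c + I_c/(y_c·A) = 7.10667 + 0.602857/(7.10667 × 3.276) = 7.10667 + 0.0258943 = 7.13256 m along the plane.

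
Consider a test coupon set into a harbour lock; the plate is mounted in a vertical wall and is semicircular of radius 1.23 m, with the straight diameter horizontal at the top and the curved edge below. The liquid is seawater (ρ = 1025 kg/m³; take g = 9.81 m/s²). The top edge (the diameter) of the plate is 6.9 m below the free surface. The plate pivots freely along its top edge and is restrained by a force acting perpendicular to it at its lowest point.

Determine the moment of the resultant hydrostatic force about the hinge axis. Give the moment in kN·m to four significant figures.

M ≈ 95.11 kN·m

γ = ρg = 1025 × 9.81 / 1000 = 10.05525 kN/m³.
The centroid of a semicircle lies 4r/(3π) = 0.522028 m from the diameter, here below the top edge, so the centroid depth is h_c = 6.9 + 0.522028 = 7.42203 m.
A = πr²/2 = π × 1.23²/2 = 2.37646 m².
Resultant F = γ·h_c·A = 10.05525 × 7.42203 × 2.37646 = 177.356 kN.
I_c = (π/8 − 8/(9π))·r⁴ = 0.109757 × 1.23⁴ = 0.251219 m⁴.
Centre of pressure: y_p = y_c + I_c/(y_c·A) = 7.42203 + 0.251219/(7.42203 × 2.37646) = 7.42203 + 0.0142429 = 7.43627 m along the plane.
The resultant acts 0.522028 + 0.0142429 = 0.536271 m (along the plate) below the hinge at the top edge, so the moment about the hinge is M = F × 0.536271 = 177.356 × 0.536271 = 95.1109 kN·m.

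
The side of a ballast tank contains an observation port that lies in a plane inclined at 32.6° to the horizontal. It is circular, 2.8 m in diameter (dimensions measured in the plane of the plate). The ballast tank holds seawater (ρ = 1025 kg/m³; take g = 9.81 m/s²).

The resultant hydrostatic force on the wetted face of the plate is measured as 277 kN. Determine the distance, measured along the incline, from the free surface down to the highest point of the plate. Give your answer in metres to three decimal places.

γ = ρg = 1025 × 9.81 / 1000 = 10.05525 kN/m³.
A = π(1.4)² = 6.15752 m².
From F = γ·h_c·A, the centroid depth is h_c = 277/(10.05525 × 6.15752) = 4.47385 m.
Let θ = 32.6° be the plate's angle to the horizontal; measure y along the incline from where the plane meets the free surface. Vertical depth h = y·sinθ with sinθ = 0.538771.
Along the incline, y_c = h_c/sinθ = 4.47385/0.538771 = 8.30381 m.
The centroid is at the centre, 1.4 m below the top of the plate, so the highest point sits at y_top = 8.30381 − 1.4 = 6.90381 m along the incline.

y_top ≈ 6.904 m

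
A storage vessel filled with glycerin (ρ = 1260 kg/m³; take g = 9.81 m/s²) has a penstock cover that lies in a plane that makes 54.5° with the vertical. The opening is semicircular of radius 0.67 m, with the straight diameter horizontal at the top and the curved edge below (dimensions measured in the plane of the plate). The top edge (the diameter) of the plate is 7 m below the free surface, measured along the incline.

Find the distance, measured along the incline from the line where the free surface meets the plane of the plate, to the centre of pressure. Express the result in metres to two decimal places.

γ = ρg = 1260 × 9.81 / 1000 = 12.3606 kN/m³.
The plate makes 54.5° with the vertical, i.e. θ = 90° − 54.5° = 35.5° to the horizontal. Measuring y along the incline from the free-surface line, vertical depth h = y·sinθ with sinθ = 0.580703.
The centroid of a semicircle lies 4r/(3π) = 0.284357 m from the diameter, here below the top edge, so y_c = 7 + 0.284357 = 7.28436 m and h_c = 7.28436 × 0.580703 = 4.23005 m.
A = πr²/2 = π × 0.67²/2 = 0.70513 m².
Resultant F = γ·h_c·A = 12.3606 × 4.23005 × 0.70513 = 36.8684 kN.
I_c = (π/8 − 8/(9π))·r⁴ = 0.109757 × 0.67⁴ = 0.0221173 m⁴.
Centre of pressure: y_p = y_c + I_c/(y_c·A) = 7.28436 + 0.0221173/(7.28436 × 0.70513) = 7.28436 + 0.00430598 = 7.28867 m along the plane.

y_p = 7.29 m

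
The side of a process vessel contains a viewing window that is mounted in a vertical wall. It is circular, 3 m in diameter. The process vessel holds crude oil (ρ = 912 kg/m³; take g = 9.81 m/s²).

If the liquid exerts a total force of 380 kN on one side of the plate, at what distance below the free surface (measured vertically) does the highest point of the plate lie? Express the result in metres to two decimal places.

d_top ≈ 4.51 m

γ = ρg = 912 × 9.81 / 1000 = 8.94672 kN/m³.
A = π(1.5)² = 7.06858 m².
From F = γ·h_c·A, the centroid depth is h_c = 380/(8.94672 × 7.06858) = 6.0088 m.
The centroid is at the centre, 1.5 m below the top of the plate, so the highest point sits at h_top = 6.0088 − 1.5 = 4.5088 m below the surface.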